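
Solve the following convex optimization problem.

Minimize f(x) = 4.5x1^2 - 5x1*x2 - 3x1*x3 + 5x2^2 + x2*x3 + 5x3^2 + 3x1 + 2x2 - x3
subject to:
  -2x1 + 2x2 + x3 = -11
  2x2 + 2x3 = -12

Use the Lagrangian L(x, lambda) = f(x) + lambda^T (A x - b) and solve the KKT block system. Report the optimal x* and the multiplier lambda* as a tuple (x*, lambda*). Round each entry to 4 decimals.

Form the Lagrangian:
  L(x, lambda) = (1/2) x^T Q x + c^T x + lambda^T (A x - b)
Stationarity (grad_x L = 0): Q x + c + A^T lambda = 0.
Primal feasibility: A x = b.

This gives the KKT block system:
  [ Q   A^T ] [ x     ]   [-c ]
  [ A    0  ] [ lambda ] = [ b ]

Solving the linear system:
  x*      = (0.4795, -4.0411, -1.9589)
  lambda* = (16.6986, 4.6849)
  f(x*)   = 117.6096

x* = (0.4795, -4.0411, -1.9589), lambda* = (16.6986, 4.6849)


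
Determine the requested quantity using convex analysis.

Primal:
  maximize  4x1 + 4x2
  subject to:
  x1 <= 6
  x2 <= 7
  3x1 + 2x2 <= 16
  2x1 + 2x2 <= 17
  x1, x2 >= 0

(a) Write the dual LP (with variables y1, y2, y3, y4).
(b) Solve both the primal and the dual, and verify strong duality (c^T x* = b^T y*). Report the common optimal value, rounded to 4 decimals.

The standard primal-dual pair for 'max c^T x s.t. A x <= b, x >= 0' is:
  Dual:  min b^T y  s.t.  A^T y >= c,  y >= 0.

So the dual LP is:
  minimize  6y1 + 7y2 + 16y3 + 17y4
  subject to:
    y1 + 3y3 + 2y4 >= 4
    y2 + 2y3 + 2y4 >= 4
    y1, y2, y3, y4 >= 0

Solving the primal: x* = (0.6667, 7).
  primal value c^T x* = 30.6667.
Solving the dual: y* = (0, 1.3333, 1.3333, 0).
  dual value b^T y* = 30.6667.
Strong duality: c^T x* = b^T y*. Confirmed.

30.6667


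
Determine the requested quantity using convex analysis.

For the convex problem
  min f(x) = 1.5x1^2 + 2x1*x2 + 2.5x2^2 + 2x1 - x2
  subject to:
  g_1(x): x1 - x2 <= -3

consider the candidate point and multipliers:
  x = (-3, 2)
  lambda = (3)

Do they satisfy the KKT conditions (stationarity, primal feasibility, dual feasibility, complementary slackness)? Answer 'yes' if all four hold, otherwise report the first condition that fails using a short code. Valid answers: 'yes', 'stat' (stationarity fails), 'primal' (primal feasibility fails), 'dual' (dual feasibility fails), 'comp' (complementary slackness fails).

Gradient of f: grad f(x) = Q x + c = (-3, 3)
Constraint values g_i(x) = a_i^T x - b_i:
  g_1((-3, 2)) = -2
Stationarity residual: grad f(x) + sum_i lambda_i a_i = (0, 0)
  -> stationarity OK
Primal feasibility (all g_i <= 0): OK
Dual feasibility (all lambda_i >= 0): OK
Complementary slackness (lambda_i * g_i(x) = 0 for all i): FAILS

Verdict: the first failing condition is complementary_slackness -> comp.

comp


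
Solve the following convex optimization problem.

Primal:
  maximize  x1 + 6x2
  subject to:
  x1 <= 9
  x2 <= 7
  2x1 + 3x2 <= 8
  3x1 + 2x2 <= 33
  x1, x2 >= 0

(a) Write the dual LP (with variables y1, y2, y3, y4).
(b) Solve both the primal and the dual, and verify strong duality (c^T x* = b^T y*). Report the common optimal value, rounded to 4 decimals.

The standard primal-dual pair for 'max c^T x s.t. A x <= b, x >= 0' is:
  Dual:  min b^T y  s.t.  A^T y >= c,  y >= 0.

So the dual LP is:
  minimize  9y1 + 7y2 + 8y3 + 33y4
  subject to:
    y1 + 2y3 + 3y4 >= 1
    y2 + 3y3 + 2y4 >= 6
    y1, y2, y3, y4 >= 0

Solving the primal: x* = (0, 2.6667).
  primal value c^T x* = 16.
Solving the dual: y* = (0, 0, 2, 0).
  dual value b^T y* = 16.
Strong duality: c^T x* = b^T y*. Confirmed.

16


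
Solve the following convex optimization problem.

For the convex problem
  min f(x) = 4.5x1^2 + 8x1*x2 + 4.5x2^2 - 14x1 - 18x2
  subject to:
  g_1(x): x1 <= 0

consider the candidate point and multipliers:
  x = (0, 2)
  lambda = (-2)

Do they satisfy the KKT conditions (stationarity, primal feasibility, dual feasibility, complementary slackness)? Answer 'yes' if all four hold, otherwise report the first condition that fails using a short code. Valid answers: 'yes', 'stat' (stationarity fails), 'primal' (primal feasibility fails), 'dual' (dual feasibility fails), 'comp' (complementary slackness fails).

Gradient of f: grad f(x) = Q x + c = (2, 0)
Constraint values g_i(x) = a_i^T x - b_i:
  g_1((0, 2)) = 0
Stationarity residual: grad f(x) + sum_i lambda_i a_i = (0, 0)
  -> stationarity OK
Primal feasibility (all g_i <= 0): OK
Dual feasibility (all lambda_i >= 0): FAILS
Complementary slackness (lambda_i * g_i(x) = 0 for all i): OK

Verdict: the first failing condition is dual_feasibility -> dual.

dual


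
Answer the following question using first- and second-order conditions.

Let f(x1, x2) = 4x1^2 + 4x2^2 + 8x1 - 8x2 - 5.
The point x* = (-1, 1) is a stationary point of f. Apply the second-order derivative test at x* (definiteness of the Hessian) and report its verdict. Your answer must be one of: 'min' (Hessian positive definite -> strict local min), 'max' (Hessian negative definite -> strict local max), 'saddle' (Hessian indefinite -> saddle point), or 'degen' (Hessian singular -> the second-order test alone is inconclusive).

Compute the Hessian H = grad^2 f:
  H = [[8, 0], [0, 8]]
Verify stationarity: grad f(x*) = H x* + g = (0, 0).
Eigenvalues of H: 8, 8.
Both eigenvalues > 0, so H is positive definite -> x* is a strict local min.

min


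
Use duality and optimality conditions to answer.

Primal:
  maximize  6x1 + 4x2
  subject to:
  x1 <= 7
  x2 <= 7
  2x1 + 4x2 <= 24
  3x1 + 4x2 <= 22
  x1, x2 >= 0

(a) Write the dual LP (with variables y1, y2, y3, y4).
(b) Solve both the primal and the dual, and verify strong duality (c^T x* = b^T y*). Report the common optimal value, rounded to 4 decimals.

The standard primal-dual pair for 'max c^T x s.t. A x <= b, x >= 0' is:
  Dual:  min b^T y  s.t.  A^T y >= c,  y >= 0.

So the dual LP is:
  minimize  7y1 + 7y2 + 24y3 + 22y4
  subject to:
    y1 + 2y3 + 3y4 >= 6
    y2 + 4y3 + 4y4 >= 4
    y1, y2, y3, y4 >= 0

Solving the primal: x* = (7, 0.25).
  primal value c^T x* = 43.
Solving the dual: y* = (3, 0, 0, 1).
  dual value b^T y* = 43.
Strong duality: c^T x* = b^T y*. Confirmed.

43


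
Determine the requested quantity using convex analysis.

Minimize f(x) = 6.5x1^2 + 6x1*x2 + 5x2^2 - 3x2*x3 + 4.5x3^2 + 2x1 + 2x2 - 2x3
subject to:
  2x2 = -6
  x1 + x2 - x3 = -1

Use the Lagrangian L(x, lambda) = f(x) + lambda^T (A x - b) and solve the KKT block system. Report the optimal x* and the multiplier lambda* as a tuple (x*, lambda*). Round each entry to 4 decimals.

Form the Lagrangian:
  L(x, lambda) = (1/2) x^T Q x + c^T x + lambda^T (A x - b)
Stationarity (grad_x L = 0): Q x + c + A^T lambda = 0.
Primal feasibility: A x = b.

This gives the KKT block system:
  [ Q   A^T ] [ x     ]   [-c ]
  [ A    0  ] [ lambda ] = [ b ]

Solving the linear system:
  x*      = (1.2273, -3, -0.7727)
  lambda* = (9.1364, 0.0455)
  f(x*)   = 26.4318

x* = (1.2273, -3, -0.7727), lambda* = (9.1364, 0.0455)


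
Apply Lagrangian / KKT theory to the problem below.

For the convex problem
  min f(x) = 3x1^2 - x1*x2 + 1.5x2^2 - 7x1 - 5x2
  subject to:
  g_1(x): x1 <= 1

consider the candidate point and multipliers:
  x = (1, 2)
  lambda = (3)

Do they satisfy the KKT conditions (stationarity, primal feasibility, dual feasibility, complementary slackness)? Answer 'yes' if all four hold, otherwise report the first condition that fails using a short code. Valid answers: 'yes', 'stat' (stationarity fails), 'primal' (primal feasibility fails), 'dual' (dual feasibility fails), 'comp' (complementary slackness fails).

Gradient of f: grad f(x) = Q x + c = (-3, 0)
Constraint values g_i(x) = a_i^T x - b_i:
  g_1((1, 2)) = 0
Stationarity residual: grad f(x) + sum_i lambda_i a_i = (0, 0)
  -> stationarity OK
Primal feasibility (all g_i <= 0): OK
Dual feasibility (all lambda_i >= 0): OK
Complementary slackness (lambda_i * g_i(x) = 0 for all i): OK

Verdict: yes, KKT holds.

yes


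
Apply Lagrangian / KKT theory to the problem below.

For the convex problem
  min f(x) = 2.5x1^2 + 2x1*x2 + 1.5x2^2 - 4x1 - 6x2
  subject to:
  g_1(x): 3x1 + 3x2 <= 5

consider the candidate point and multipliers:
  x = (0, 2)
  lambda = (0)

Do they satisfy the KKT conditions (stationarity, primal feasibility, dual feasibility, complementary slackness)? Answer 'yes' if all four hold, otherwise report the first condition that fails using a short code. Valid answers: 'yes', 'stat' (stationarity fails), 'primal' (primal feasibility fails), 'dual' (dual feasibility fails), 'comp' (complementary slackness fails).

Gradient of f: grad f(x) = Q x + c = (0, 0)
Constraint values g_i(x) = a_i^T x - b_i:
  g_1((0, 2)) = 1
Stationarity residual: grad f(x) + sum_i lambda_i a_i = (0, 0)
  -> stationarity OK
Primal feasibility (all g_i <= 0): FAILS
Dual feasibility (all lambda_i >= 0): OK
Complementary slackness (lambda_i * g_i(x) = 0 for all i): OK

Verdict: the first failing condition is primal_feasibility -> primal.

primal


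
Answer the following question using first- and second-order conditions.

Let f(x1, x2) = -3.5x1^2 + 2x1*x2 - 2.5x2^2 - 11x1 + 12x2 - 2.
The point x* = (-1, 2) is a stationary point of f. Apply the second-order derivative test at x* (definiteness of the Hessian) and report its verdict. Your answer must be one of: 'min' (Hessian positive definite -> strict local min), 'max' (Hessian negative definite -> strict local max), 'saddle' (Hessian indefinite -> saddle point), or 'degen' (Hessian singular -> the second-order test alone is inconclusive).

Compute the Hessian H = grad^2 f:
  H = [[-7, 2], [2, -5]]
Verify stationarity: grad f(x*) = H x* + g = (0, 0).
Eigenvalues of H: -8.2361, -3.7639.
Both eigenvalues < 0, so H is negative definite -> x* is a strict local max.

max


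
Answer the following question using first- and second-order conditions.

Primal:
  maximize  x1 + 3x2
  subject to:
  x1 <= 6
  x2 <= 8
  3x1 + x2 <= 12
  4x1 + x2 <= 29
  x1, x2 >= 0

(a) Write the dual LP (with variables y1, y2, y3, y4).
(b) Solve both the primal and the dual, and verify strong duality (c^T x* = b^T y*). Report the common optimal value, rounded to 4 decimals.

The standard primal-dual pair for 'max c^T x s.t. A x <= b, x >= 0' is:
  Dual:  min b^T y  s.t.  A^T y >= c,  y >= 0.

So the dual LP is:
  minimize  6y1 + 8y2 + 12y3 + 29y4
  subject to:
    y1 + 3y3 + 4y4 >= 1
    y2 + y3 + y4 >= 3
    y1, y2, y3, y4 >= 0

Solving the primal: x* = (1.3333, 8).
  primal value c^T x* = 25.3333.
Solving the dual: y* = (0, 2.6667, 0.3333, 0).
  dual value b^T y* = 25.3333.
Strong duality: c^T x* = b^T y*. Confirmed.

25.3333


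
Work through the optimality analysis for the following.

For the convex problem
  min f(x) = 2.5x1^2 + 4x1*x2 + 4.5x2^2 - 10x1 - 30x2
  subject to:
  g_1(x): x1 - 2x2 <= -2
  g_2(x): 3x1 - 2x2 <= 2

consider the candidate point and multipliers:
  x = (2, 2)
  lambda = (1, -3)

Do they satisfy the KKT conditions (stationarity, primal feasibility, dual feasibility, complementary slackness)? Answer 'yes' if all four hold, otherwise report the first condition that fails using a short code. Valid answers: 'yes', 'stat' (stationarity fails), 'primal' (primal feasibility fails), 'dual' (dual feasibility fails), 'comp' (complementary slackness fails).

Gradient of f: grad f(x) = Q x + c = (8, -4)
Constraint values g_i(x) = a_i^T x - b_i:
  g_1((2, 2)) = 0
  g_2((2, 2)) = 0
Stationarity residual: grad f(x) + sum_i lambda_i a_i = (0, 0)
  -> stationarity OK
Primal feasibility (all g_i <= 0): OK
Dual feasibility (all lambda_i >= 0): FAILS
Complementary slackness (lambda_i * g_i(x) = 0 for all i): OK

Verdict: the first failing condition is dual_feasibility -> dual.

dual


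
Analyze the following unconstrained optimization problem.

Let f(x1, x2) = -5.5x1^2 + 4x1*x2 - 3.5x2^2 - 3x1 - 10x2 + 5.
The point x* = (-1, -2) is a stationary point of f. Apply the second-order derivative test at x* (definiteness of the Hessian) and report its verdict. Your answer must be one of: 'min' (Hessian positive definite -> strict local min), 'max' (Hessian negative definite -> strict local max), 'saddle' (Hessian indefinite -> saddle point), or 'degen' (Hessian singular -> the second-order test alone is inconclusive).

Compute the Hessian H = grad^2 f:
  H = [[-11, 4], [4, -7]]
Verify stationarity: grad f(x*) = H x* + g = (0, 0).
Eigenvalues of H: -13.4721, -4.5279.
Both eigenvalues < 0, so H is negative definite -> x* is a strict local max.

max


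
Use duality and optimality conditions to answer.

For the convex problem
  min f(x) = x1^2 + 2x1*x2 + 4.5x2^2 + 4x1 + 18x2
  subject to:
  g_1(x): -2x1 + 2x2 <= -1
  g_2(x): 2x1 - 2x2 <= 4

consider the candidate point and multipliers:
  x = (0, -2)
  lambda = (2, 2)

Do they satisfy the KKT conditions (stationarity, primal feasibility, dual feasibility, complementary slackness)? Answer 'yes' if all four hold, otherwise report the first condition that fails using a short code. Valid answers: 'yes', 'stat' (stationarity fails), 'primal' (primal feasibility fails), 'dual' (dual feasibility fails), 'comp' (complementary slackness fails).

Gradient of f: grad f(x) = Q x + c = (0, 0)
Constraint values g_i(x) = a_i^T x - b_i:
  g_1((0, -2)) = -3
  g_2((0, -2)) = 0
Stationarity residual: grad f(x) + sum_i lambda_i a_i = (0, 0)
  -> stationarity OK
Primal feasibility (all g_i <= 0): OK
Dual feasibility (all lambda_i >= 0): OK
Complementary slackness (lambda_i * g_i(x) = 0 for all i): FAILS

Verdict: the first failing condition is complementary_slackness -> comp.

comp


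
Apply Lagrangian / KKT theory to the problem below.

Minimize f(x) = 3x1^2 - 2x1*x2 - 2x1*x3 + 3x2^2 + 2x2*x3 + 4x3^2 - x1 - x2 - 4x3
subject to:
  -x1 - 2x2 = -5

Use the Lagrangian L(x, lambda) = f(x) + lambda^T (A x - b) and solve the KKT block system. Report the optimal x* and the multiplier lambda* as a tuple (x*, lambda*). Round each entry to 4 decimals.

Form the Lagrangian:
  L(x, lambda) = (1/2) x^T Q x + c^T x + lambda^T (A x - b)
Stationarity (grad_x L = 0): Q x + c + A^T lambda = 0.
Primal feasibility: A x = b.

This gives the KKT block system:
  [ Q   A^T ] [ x     ]   [-c ]
  [ A    0  ] [ lambda ] = [ b ]

Solving the linear system:
  x*      = (1.5075, 1.7463, 0.4403)
  lambda* = (3.6716)
  f(x*)   = 6.6716

x* = (1.5075, 1.7463, 0.4403), lambda* = (3.6716)


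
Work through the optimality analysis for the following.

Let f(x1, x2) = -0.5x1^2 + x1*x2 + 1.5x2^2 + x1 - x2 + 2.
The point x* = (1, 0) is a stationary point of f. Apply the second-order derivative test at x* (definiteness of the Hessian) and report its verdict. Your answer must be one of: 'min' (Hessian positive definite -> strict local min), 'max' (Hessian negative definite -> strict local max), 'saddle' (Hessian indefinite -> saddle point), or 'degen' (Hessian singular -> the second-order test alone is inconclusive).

Compute the Hessian H = grad^2 f:
  H = [[-1, 1], [1, 3]]
Verify stationarity: grad f(x*) = H x* + g = (0, 0).
Eigenvalues of H: -1.2361, 3.2361.
Eigenvalues have mixed signs, so H is indefinite -> x* is a saddle point.

saddle


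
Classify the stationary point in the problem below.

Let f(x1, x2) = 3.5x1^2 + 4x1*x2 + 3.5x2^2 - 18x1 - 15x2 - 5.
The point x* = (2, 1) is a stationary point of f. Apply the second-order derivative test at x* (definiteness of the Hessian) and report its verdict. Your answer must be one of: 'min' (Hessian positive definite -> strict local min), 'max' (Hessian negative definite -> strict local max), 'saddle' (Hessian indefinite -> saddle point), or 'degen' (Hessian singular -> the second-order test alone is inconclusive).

Compute the Hessian H = grad^2 f:
  H = [[7, 4], [4, 7]]
Verify stationarity: grad f(x*) = H x* + g = (0, 0).
Eigenvalues of H: 3, 11.
Both eigenvalues > 0, so H is positive definite -> x* is a strict local min.

min


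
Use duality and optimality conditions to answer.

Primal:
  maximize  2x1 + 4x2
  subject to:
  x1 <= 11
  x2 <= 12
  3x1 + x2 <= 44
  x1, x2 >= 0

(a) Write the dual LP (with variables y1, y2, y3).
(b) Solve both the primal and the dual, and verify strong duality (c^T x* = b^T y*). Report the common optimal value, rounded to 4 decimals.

The standard primal-dual pair for 'max c^T x s.t. A x <= b, x >= 0' is:
  Dual:  min b^T y  s.t.  A^T y >= c,  y >= 0.

So the dual LP is:
  minimize  11y1 + 12y2 + 44y3
  subject to:
    y1 + 3y3 >= 2
    y2 + y3 >= 4
    y1, y2, y3 >= 0

Solving the primal: x* = (10.6667, 12).
  primal value c^T x* = 69.3333.
Solving the dual: y* = (0, 3.3333, 0.6667).
  dual value b^T y* = 69.3333.
Strong duality: c^T x* = b^T y*. Confirmed.

69.3333


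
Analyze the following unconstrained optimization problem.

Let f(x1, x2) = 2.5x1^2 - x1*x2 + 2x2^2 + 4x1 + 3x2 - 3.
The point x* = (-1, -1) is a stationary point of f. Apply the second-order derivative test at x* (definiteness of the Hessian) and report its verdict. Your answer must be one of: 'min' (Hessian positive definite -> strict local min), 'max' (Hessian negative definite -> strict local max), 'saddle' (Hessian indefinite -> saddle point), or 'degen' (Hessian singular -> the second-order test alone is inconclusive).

Compute the Hessian H = grad^2 f:
  H = [[5, -1], [-1, 4]]
Verify stationarity: grad f(x*) = H x* + g = (0, 0).
Eigenvalues of H: 3.382, 5.618.
Both eigenvalues > 0, so H is positive definite -> x* is a strict local min.

min


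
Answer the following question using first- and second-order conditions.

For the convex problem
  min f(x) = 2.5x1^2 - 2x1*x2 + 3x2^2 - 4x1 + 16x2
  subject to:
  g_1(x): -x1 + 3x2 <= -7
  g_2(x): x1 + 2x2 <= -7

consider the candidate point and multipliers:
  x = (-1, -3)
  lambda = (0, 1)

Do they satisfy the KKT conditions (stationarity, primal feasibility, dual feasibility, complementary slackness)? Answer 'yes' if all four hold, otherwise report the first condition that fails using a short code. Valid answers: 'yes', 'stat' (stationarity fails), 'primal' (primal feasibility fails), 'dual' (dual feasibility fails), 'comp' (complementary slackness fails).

Gradient of f: grad f(x) = Q x + c = (-3, 0)
Constraint values g_i(x) = a_i^T x - b_i:
  g_1((-1, -3)) = -1
  g_2((-1, -3)) = 0
Stationarity residual: grad f(x) + sum_i lambda_i a_i = (-2, 2)
  -> stationarity FAILS
Primal feasibility (all g_i <= 0): OK
Dual feasibility (all lambda_i >= 0): OK
Complementary slackness (lambda_i * g_i(x) = 0 for all i): OK

Verdict: the first failing condition is stationarity -> stat.

stat


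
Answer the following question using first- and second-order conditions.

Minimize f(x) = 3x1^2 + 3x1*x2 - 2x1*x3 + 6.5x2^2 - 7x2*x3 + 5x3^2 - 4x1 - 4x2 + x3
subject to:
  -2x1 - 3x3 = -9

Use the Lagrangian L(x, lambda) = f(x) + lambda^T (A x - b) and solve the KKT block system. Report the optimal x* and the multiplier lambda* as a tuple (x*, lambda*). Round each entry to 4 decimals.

Form the Lagrangian:
  L(x, lambda) = (1/2) x^T Q x + c^T x + lambda^T (A x - b)
Stationarity (grad_x L = 0): Q x + c + A^T lambda = 0.
Primal feasibility: A x = b.

This gives the KKT block system:
  [ Q   A^T ] [ x     ]   [-c ]
  [ A    0  ] [ lambda ] = [ b ]

Solving the linear system:
  x*      = (1.8537, 0.8299, 1.7642)
  lambda* = (3.0418)
  f(x*)   = 9.203

x* = (1.8537, 0.8299, 1.7642), lambda* = (3.0418)


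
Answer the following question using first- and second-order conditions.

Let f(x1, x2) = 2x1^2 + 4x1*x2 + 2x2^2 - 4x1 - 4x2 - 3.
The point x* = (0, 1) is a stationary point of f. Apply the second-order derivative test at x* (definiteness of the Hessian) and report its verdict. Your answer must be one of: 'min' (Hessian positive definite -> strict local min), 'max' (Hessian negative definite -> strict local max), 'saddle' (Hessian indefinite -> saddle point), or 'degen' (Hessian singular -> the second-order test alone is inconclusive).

Compute the Hessian H = grad^2 f:
  H = [[4, 4], [4, 4]]
Verify stationarity: grad f(x*) = H x* + g = (0, 0).
Eigenvalues of H: 0, 8.
H has a zero eigenvalue (singular; positive semidefinite but not definite), so H is neither positive definite, negative definite, nor indefinite. The second-order test alone is inconclusive -> degen.
(Indeed, f is constant along the null direction of H through x*, so x* is not a strict local extremum.)

degen


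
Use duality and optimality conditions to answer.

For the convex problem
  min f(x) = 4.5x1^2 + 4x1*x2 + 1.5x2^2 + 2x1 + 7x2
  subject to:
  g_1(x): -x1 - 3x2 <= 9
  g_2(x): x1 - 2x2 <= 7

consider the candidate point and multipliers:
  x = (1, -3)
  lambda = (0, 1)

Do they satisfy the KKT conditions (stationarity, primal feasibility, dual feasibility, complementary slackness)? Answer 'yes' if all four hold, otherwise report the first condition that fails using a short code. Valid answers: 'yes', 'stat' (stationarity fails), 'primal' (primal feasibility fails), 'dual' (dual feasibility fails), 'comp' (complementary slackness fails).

Gradient of f: grad f(x) = Q x + c = (-1, 2)
Constraint values g_i(x) = a_i^T x - b_i:
  g_1((1, -3)) = -1
  g_2((1, -3)) = 0
Stationarity residual: grad f(x) + sum_i lambda_i a_i = (0, 0)
  -> stationarity OK
Primal feasibility (all g_i <= 0): OK
Dual feasibility (all lambda_i >= 0): OK
Complementary slackness (lambda_i * g_i(x) = 0 for all i): OK

Verdict: yes, KKT holds.

yes


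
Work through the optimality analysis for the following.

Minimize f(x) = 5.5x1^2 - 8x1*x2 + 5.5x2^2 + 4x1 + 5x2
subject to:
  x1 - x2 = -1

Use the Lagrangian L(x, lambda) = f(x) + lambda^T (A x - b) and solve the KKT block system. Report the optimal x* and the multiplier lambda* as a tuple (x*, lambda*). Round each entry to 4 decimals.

Form the Lagrangian:
  L(x, lambda) = (1/2) x^T Q x + c^T x + lambda^T (A x - b)
Stationarity (grad_x L = 0): Q x + c + A^T lambda = 0.
Primal feasibility: A x = b.

This gives the KKT block system:
  [ Q   A^T ] [ x     ]   [-c ]
  [ A    0  ] [ lambda ] = [ b ]

Solving the linear system:
  x*      = (-2, -1)
  lambda* = (10)
  f(x*)   = -1.5

x* = (-2, -1), lambda* = (10)


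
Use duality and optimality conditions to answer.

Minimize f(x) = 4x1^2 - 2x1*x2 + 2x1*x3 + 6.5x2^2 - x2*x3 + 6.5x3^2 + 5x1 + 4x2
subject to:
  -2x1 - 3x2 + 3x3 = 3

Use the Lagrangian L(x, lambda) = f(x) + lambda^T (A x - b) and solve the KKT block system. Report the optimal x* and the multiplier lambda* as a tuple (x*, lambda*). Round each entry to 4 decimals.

Form the Lagrangian:
  L(x, lambda) = (1/2) x^T Q x + c^T x + lambda^T (A x - b)
Stationarity (grad_x L = 0): Q x + c + A^T lambda = 0.
Primal feasibility: A x = b.

This gives the KKT block system:
  [ Q   A^T ] [ x     ]   [-c ]
  [ A    0  ] [ lambda ] = [ b ]

Solving the linear system:
  x*      = (-0.75, -0.4167, 0.0833)
  lambda* = (0)
  f(x*)   = -2.7083

x* = (-0.75, -0.4167, 0.0833), lambda* = (0)


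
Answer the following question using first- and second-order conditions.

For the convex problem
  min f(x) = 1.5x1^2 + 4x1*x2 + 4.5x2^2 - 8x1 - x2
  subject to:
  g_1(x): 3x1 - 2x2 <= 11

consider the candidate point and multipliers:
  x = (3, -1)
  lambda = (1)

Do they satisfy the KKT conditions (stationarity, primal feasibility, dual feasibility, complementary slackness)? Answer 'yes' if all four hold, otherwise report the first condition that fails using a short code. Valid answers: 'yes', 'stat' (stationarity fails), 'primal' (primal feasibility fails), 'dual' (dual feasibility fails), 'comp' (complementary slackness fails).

Gradient of f: grad f(x) = Q x + c = (-3, 2)
Constraint values g_i(x) = a_i^T x - b_i:
  g_1((3, -1)) = 0
Stationarity residual: grad f(x) + sum_i lambda_i a_i = (0, 0)
  -> stationarity OK
Primal feasibility (all g_i <= 0): OK
Dual feasibility (all lambda_i >= 0): OK
Complementary slackness (lambda_i * g_i(x) = 0 for all i): OK

Verdict: yes, KKT holds.

yes


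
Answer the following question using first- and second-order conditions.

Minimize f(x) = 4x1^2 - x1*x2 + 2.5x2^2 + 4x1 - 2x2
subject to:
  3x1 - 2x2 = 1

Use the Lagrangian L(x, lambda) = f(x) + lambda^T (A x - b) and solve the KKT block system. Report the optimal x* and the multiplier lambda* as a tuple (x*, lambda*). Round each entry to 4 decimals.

Form the Lagrangian:
  L(x, lambda) = (1/2) x^T Q x + c^T x + lambda^T (A x - b)
Stationarity (grad_x L = 0): Q x + c + A^T lambda = 0.
Primal feasibility: A x = b.

This gives the KKT block system:
  [ Q   A^T ] [ x     ]   [-c ]
  [ A    0  ] [ lambda ] = [ b ]

Solving the linear system:
  x*      = (0.1385, -0.2923)
  lambda* = (-1.8)
  f(x*)   = 1.4692

x* = (0.1385, -0.2923), lambda* = (-1.8)


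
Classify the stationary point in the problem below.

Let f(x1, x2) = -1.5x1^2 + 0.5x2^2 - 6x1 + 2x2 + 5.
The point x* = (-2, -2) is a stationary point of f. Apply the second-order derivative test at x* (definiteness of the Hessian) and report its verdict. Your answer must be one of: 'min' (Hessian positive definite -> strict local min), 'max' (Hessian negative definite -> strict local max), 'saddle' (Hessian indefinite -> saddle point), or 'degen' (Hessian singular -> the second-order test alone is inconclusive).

Compute the Hessian H = grad^2 f:
  H = [[-3, 0], [0, 1]]
Verify stationarity: grad f(x*) = H x* + g = (0, 0).
Eigenvalues of H: -3, 1.
Eigenvalues have mixed signs, so H is indefinite -> x* is a saddle point.

saddle


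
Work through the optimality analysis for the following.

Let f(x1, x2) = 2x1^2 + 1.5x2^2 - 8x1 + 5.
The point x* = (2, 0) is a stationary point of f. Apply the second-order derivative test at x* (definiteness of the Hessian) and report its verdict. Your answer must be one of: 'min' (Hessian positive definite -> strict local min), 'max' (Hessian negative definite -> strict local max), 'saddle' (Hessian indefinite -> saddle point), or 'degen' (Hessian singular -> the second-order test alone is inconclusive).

Compute the Hessian H = grad^2 f:
  H = [[4, 0], [0, 3]]
Verify stationarity: grad f(x*) = H x* + g = (0, 0).
Eigenvalues of H: 3, 4.
Both eigenvalues > 0, so H is positive definite -> x* is a strict local min.

min


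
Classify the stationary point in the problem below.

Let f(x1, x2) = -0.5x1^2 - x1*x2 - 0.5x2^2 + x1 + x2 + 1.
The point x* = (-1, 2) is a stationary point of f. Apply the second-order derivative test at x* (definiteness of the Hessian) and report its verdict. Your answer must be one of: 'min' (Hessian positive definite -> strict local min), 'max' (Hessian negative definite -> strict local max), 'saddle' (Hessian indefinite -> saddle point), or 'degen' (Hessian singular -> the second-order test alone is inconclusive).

Compute the Hessian H = grad^2 f:
  H = [[-1, -1], [-1, -1]]
Verify stationarity: grad f(x*) = H x* + g = (0, 0).
Eigenvalues of H: -2, 0.
H has a zero eigenvalue (singular; negative semidefinite but not definite), so H is neither positive definite, negative definite, nor indefinite. The second-order test alone is inconclusive -> degen.
(Indeed, f is constant along the null direction of H through x*, so x* is not a strict local extremum.)

degen


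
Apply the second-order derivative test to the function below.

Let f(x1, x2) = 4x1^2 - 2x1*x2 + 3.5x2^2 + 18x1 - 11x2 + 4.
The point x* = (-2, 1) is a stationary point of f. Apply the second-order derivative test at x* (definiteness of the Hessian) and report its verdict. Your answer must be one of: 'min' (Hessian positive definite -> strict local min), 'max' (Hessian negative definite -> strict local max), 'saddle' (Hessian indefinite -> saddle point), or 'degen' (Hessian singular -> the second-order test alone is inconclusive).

Compute the Hessian H = grad^2 f:
  H = [[8, -2], [-2, 7]]
Verify stationarity: grad f(x*) = H x* + g = (0, 0).
Eigenvalues of H: 5.4384, 9.5616.
Both eigenvalues > 0, so H is positive definite -> x* is a strict local min.

min


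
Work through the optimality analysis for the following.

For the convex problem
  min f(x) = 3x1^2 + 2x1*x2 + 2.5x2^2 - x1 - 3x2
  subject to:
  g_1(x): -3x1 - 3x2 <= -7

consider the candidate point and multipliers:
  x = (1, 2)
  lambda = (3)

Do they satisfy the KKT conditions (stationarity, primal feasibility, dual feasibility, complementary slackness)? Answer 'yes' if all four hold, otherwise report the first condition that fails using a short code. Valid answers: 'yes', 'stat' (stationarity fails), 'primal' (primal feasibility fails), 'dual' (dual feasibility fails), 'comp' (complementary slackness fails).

Gradient of f: grad f(x) = Q x + c = (9, 9)
Constraint values g_i(x) = a_i^T x - b_i:
  g_1((1, 2)) = -2
Stationarity residual: grad f(x) + sum_i lambda_i a_i = (0, 0)
  -> stationarity OK
Primal feasibility (all g_i <= 0): OK
Dual feasibility (all lambda_i >= 0): OK
Complementary slackness (lambda_i * g_i(x) = 0 for all i): FAILS

Verdict: the first failing condition is complementary_slackness -> comp.

comp


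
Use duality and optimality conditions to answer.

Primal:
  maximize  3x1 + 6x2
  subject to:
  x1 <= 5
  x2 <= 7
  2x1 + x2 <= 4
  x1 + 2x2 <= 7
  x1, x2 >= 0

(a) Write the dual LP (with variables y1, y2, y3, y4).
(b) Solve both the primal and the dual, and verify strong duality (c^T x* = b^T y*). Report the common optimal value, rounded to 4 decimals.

The standard primal-dual pair for 'max c^T x s.t. A x <= b, x >= 0' is:
  Dual:  min b^T y  s.t.  A^T y >= c,  y >= 0.

So the dual LP is:
  minimize  5y1 + 7y2 + 4y3 + 7y4
  subject to:
    y1 + 2y3 + y4 >= 3
    y2 + y3 + 2y4 >= 6
    y1, y2, y3, y4 >= 0

Solving the primal: x* = (0.3333, 3.3333).
  primal value c^T x* = 21.
Solving the dual: y* = (0, 0, 0, 3).
  dual value b^T y* = 21.
Strong duality: c^T x* = b^T y*. Confirmed.

21


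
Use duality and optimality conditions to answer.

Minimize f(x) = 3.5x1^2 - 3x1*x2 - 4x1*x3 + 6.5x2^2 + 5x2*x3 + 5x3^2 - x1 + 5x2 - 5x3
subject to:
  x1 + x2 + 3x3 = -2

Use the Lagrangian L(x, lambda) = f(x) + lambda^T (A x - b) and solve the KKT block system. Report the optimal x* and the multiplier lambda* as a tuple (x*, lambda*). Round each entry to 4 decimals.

Form the Lagrangian:
  L(x, lambda) = (1/2) x^T Q x + c^T x + lambda^T (A x - b)
Stationarity (grad_x L = 0): Q x + c + A^T lambda = 0.
Primal feasibility: A x = b.

This gives the KKT block system:
  [ Q   A^T ] [ x     ]   [-c ]
  [ A    0  ] [ lambda ] = [ b ]

Solving the linear system:
  x*      = (-0.6494, -0.6494, -0.2338)
  lambda* = (2.6623)
  f(x*)   = 1.9481

x* = (-0.6494, -0.6494, -0.2338), lambda* = (2.6623)


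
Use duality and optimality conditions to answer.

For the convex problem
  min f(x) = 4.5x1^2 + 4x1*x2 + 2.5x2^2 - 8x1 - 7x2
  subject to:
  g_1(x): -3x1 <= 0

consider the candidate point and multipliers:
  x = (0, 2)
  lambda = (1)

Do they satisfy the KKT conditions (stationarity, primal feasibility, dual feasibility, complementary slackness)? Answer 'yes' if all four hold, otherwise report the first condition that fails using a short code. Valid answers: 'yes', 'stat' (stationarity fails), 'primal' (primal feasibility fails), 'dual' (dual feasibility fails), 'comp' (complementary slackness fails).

Gradient of f: grad f(x) = Q x + c = (0, 3)
Constraint values g_i(x) = a_i^T x - b_i:
  g_1((0, 2)) = 0
Stationarity residual: grad f(x) + sum_i lambda_i a_i = (-3, 3)
  -> stationarity FAILS
Primal feasibility (all g_i <= 0): OK
Dual feasibility (all lambda_i >= 0): OK
Complementary slackness (lambda_i * g_i(x) = 0 for all i): OK

Verdict: the first failing condition is stationarity -> stat.

stat


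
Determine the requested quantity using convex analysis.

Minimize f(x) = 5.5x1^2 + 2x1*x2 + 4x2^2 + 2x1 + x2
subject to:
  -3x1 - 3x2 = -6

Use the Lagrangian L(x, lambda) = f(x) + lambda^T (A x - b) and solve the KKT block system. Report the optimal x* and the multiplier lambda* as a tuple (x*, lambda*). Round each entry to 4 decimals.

Form the Lagrangian:
  L(x, lambda) = (1/2) x^T Q x + c^T x + lambda^T (A x - b)
Stationarity (grad_x L = 0): Q x + c + A^T lambda = 0.
Primal feasibility: A x = b.

This gives the KKT block system:
  [ Q   A^T ] [ x     ]   [-c ]
  [ A    0  ] [ lambda ] = [ b ]

Solving the linear system:
  x*      = (0.7333, 1.2667)
  lambda* = (4.2)
  f(x*)   = 13.9667

x* = (0.7333, 1.2667), lambda* = (4.2)


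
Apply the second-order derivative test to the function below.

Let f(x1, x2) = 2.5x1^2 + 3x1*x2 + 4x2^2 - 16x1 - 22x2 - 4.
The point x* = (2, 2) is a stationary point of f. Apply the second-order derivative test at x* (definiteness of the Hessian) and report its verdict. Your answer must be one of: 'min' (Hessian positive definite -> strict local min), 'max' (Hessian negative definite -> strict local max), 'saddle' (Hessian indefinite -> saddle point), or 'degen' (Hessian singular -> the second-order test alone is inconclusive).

Compute the Hessian H = grad^2 f:
  H = [[5, 3], [3, 8]]
Verify stationarity: grad f(x*) = H x* + g = (0, 0).
Eigenvalues of H: 3.1459, 9.8541.
Both eigenvalues > 0, so H is positive definite -> x* is a strict local min.

min


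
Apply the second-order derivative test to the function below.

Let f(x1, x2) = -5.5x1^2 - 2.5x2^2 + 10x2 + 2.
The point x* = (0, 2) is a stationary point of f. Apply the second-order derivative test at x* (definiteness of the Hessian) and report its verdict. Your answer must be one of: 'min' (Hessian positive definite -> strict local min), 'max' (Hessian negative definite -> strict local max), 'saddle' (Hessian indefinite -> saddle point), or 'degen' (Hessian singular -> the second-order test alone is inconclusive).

Compute the Hessian H = grad^2 f:
  H = [[-11, 0], [0, -5]]
Verify stationarity: grad f(x*) = H x* + g = (0, 0).
Eigenvalues of H: -11, -5.
Both eigenvalues < 0, so H is negative definite -> x* is a strict local max.

max


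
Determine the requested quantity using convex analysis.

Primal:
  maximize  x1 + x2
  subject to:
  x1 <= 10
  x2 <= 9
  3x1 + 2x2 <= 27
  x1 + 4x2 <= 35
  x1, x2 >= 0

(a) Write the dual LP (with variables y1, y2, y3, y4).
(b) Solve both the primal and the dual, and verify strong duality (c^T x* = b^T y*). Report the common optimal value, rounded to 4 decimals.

The standard primal-dual pair for 'max c^T x s.t. A x <= b, x >= 0' is:
  Dual:  min b^T y  s.t.  A^T y >= c,  y >= 0.

So the dual LP is:
  minimize  10y1 + 9y2 + 27y3 + 35y4
  subject to:
    y1 + 3y3 + y4 >= 1
    y2 + 2y3 + 4y4 >= 1
    y1, y2, y3, y4 >= 0

Solving the primal: x* = (3.8, 7.8).
  primal value c^T x* = 11.6.
Solving the dual: y* = (0, 0, 0.3, 0.1).
  dual value b^T y* = 11.6.
Strong duality: c^T x* = b^T y*. Confirmed.

11.6


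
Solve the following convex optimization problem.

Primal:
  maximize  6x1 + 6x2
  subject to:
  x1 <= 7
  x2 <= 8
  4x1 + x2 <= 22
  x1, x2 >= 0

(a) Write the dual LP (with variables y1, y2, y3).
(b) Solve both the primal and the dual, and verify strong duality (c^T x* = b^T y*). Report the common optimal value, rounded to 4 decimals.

The standard primal-dual pair for 'max c^T x s.t. A x <= b, x >= 0' is:
  Dual:  min b^T y  s.t.  A^T y >= c,  y >= 0.

So the dual LP is:
  minimize  7y1 + 8y2 + 22y3
  subject to:
    y1 + 4y3 >= 6
    y2 + y3 >= 6
    y1, y2, y3 >= 0

Solving the primal: x* = (3.5, 8).
  primal value c^T x* = 69.
Solving the dual: y* = (0, 4.5, 1.5).
  dual value b^T y* = 69.
Strong duality: c^T x* = b^T y*. Confirmed.

69


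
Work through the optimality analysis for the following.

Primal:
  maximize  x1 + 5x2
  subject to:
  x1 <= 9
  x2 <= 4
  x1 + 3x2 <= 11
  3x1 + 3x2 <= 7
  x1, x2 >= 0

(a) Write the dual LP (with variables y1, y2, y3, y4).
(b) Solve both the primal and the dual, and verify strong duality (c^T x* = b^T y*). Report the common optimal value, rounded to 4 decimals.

The standard primal-dual pair for 'max c^T x s.t. A x <= b, x >= 0' is:
  Dual:  min b^T y  s.t.  A^T y >= c,  y >= 0.

So the dual LP is:
  minimize  9y1 + 4y2 + 11y3 + 7y4
  subject to:
    y1 + y3 + 3y4 >= 1
    y2 + 3y3 + 3y4 >= 5
    y1, y2, y3, y4 >= 0

Solving the primal: x* = (0, 2.3333).
  primal value c^T x* = 11.6667.
Solving the dual: y* = (0, 0, 0, 1.6667).
  dual value b^T y* = 11.6667.
Strong duality: c^T x* = b^T y*. Confirmed.

11.6667


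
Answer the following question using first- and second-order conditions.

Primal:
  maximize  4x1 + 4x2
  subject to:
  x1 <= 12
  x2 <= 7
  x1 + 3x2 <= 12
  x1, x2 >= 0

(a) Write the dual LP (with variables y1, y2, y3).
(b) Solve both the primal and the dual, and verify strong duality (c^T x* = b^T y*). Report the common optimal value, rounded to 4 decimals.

The standard primal-dual pair for 'max c^T x s.t. A x <= b, x >= 0' is:
  Dual:  min b^T y  s.t.  A^T y >= c,  y >= 0.

So the dual LP is:
  minimize  12y1 + 7y2 + 12y3
  subject to:
    y1 + y3 >= 4
    y2 + 3y3 >= 4
    y1, y2, y3 >= 0

Solving the primal: x* = (12, 0).
  primal value c^T x* = 48.
Solving the dual: y* = (2.6667, 0, 1.3333).
  dual value b^T y* = 48.
Strong duality: c^T x* = b^T y*. Confirmed.

48


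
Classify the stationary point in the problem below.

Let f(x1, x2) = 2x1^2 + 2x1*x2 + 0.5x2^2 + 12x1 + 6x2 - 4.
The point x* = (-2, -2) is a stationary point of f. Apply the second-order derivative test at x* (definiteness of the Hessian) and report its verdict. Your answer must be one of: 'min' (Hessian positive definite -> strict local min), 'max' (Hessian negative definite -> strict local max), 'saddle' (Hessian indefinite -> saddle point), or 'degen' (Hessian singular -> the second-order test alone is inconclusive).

Compute the Hessian H = grad^2 f:
  H = [[4, 2], [2, 1]]
Verify stationarity: grad f(x*) = H x* + g = (0, 0).
Eigenvalues of H: 0, 5.
H has a zero eigenvalue (singular; positive semidefinite but not definite), so H is neither positive definite, negative definite, nor indefinite. The second-order test alone is inconclusive -> degen.
(Indeed, f is constant along the null direction of H through x*, so x* is not a strict local extremum.)

degen


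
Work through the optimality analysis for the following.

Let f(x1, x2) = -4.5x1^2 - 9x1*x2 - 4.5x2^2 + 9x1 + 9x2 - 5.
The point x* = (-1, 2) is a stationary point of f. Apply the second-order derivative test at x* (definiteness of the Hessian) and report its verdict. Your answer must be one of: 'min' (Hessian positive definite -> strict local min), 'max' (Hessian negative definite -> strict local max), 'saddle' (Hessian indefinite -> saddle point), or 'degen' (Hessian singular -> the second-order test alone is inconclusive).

Compute the Hessian H = grad^2 f:
  H = [[-9, -9], [-9, -9]]
Verify stationarity: grad f(x*) = H x* + g = (0, 0).
Eigenvalues of H: -18, 0.
H has a zero eigenvalue (singular; negative semidefinite but not definite), so H is neither positive definite, negative definite, nor indefinite. The second-order test alone is inconclusive -> degen.
(Indeed, f is constant along the null direction of H through x*, so x* is not a strict local extremum.)

degen


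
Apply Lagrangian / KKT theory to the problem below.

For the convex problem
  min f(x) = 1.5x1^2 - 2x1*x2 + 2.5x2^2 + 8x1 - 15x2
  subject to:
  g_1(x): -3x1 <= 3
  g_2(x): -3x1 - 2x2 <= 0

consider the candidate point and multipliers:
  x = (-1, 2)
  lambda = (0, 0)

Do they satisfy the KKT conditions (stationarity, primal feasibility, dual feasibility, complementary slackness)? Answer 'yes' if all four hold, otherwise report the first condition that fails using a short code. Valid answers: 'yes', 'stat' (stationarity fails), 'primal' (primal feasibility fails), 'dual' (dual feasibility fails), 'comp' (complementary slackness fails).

Gradient of f: grad f(x) = Q x + c = (1, -3)
Constraint values g_i(x) = a_i^T x - b_i:
  g_1((-1, 2)) = 0
  g_2((-1, 2)) = -1
Stationarity residual: grad f(x) + sum_i lambda_i a_i = (1, -3)
  -> stationarity FAILS
Primal feasibility (all g_i <= 0): OK
Dual feasibility (all lambda_i >= 0): OK
Complementary slackness (lambda_i * g_i(x) = 0 for all i): OK

Verdict: the first failing condition is stationarity -> stat.

stat


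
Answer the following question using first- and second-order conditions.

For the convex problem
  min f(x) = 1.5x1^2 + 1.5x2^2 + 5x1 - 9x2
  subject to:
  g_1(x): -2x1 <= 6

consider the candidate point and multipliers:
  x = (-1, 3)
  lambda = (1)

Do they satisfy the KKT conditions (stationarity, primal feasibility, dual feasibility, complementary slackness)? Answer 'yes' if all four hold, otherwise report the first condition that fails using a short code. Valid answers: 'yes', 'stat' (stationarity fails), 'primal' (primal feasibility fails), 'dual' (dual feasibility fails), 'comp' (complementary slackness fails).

Gradient of f: grad f(x) = Q x + c = (2, 0)
Constraint values g_i(x) = a_i^T x - b_i:
  g_1((-1, 3)) = -4
Stationarity residual: grad f(x) + sum_i lambda_i a_i = (0, 0)
  -> stationarity OK
Primal feasibility (all g_i <= 0): OK
Dual feasibility (all lambda_i >= 0): OK
Complementary slackness (lambda_i * g_i(x) = 0 for all i): FAILS

Verdict: the first failing condition is complementary_slackness -> comp.

comp
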